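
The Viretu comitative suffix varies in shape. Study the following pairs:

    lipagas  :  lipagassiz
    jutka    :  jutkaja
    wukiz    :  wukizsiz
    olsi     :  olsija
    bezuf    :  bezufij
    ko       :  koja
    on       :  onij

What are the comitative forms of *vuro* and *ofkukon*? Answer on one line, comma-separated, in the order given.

The suffix is conditioned by the final sound: -siz when the stem ends in a sibilant (*lipagas*, *wukiz*); -ij when the stem ends in a non-sibilant consonant (*bezuf*, *on*); -ja when the stem ends in a vowel (*jutka*, *olsi*, *ko*).
*vuro*: final sound = /o/, a vowel → -ja → *vuroja*.
Since the final sound of *ofkukon* is /n/ (a non-sibilant consonant), it takes -ij, giving *ofkukonij*.

vuroja, ofkukonij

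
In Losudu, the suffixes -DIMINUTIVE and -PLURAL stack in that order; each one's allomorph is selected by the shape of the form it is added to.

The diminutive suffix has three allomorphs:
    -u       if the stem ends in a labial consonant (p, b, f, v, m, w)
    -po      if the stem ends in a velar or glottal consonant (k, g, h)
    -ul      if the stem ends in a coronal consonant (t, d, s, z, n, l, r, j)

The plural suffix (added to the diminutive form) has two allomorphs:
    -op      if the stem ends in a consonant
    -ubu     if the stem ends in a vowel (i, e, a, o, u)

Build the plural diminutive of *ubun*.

ubunulop

*ubun*: final consonant = /n/, coronal → -ul → *ubunul*.
The diminutive form *ubunul*: final sound = /l/, a consonant → -op → *ubunulop*.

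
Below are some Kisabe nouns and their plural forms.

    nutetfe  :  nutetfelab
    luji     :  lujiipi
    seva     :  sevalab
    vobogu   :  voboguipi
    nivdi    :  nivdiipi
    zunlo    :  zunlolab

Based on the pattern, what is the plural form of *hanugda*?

hanugdalab

The pattern is height harmony: -ipi when the last vowel of the stem is a high vowel (*luji*, *vobogu*, *nivdi*); -lab when the last vowel of the stem is a non-high vowel (*nutetfe*, *seva*, *zunlo*).
The last vowel of *hanugda* is /a/, which is a non-high vowel, so the suffix is -lab, giving *hanugdalab*.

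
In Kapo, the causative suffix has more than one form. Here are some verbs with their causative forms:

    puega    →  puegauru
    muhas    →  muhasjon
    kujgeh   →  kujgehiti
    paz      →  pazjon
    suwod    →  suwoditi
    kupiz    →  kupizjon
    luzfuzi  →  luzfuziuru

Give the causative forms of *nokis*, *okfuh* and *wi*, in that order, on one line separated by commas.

Looking at the final sound of each stem: -jon when the stem ends in a sibilant (*muhas*, *paz*, *kupiz*); -iti when the stem ends in a non-sibilant consonant (*kujgeh*, *suwod*); -uru when the stem ends in a vowel (*puega*, *luzfuzi*).
Since the final sound of *nokis* is /s/ (a sibilant), it takes -jon, giving *nokisjon*.
*okfuh* — final sound /h/ (a non-sibilant consonant) → -iti → *okfuhiti*.
*wi* — final sound /i/ (a vowel) → -uru → *wiuru*.

nokisjon, okfuhiti, wiuru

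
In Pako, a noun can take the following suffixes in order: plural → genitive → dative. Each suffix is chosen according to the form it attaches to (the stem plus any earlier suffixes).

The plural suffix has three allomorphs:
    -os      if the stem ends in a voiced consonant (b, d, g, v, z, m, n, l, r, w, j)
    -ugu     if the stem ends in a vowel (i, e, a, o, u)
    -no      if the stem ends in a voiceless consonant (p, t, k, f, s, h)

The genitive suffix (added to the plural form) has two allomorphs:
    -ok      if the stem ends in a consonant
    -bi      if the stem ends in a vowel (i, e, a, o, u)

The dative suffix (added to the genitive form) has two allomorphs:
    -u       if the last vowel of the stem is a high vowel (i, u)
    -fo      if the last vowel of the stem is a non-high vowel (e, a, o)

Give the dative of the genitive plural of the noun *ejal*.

*ejal*: final sound = /l/, a voiced consonant → -os → *ejalos*.
The plural form *ejalos*: final sound = /s/, a consonant → -ok → *ejalosok*.
The last vowel of the genitive form *ejalosok* is /o/, which is a non-high vowel, so the dative suffix is -fo, giving *ejalosokfo*.

ejalosokfo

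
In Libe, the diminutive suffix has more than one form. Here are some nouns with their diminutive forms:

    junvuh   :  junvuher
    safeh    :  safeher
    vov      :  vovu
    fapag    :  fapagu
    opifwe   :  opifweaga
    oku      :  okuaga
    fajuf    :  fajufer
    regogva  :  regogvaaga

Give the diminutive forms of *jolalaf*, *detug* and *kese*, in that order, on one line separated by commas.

The alternation tracks the final sound of the stem — -er when the stem ends in a voiceless consonant (*junvuh*, *safeh*, *fajuf*); -u when the stem ends in a voiced consonant (*vov*, *fapag*); -aga when the stem ends in a vowel (*opifwe*, *oku*, *regogva*).
Since the final sound of *jolalaf* is /f/ (a voiceless consonant), it takes -er, giving *jolalafer*.
The final sound of *detug* is /g/, which is a voiced consonant, so the suffix is -u, giving *detugu*.
*kese* — final sound /e/ (a vowel) → -aga → *keseaga*.

jolalafer, detugu, keseaga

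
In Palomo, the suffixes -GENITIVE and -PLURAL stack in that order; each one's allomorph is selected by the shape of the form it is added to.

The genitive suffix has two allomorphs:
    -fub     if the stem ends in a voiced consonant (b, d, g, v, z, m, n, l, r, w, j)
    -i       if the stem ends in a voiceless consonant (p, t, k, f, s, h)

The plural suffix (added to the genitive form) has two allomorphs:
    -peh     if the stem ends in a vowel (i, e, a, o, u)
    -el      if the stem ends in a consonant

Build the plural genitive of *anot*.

anotipeh

*anot*: final consonant = /t/, voiceless → -i → *anoti*.
Since the final sound of the genitive form *anoti* is /i/ (a vowel), it takes -peh, giving *anotipeh*.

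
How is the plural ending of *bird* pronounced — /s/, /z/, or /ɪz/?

/z/

The stem *bird* ends in a voiced non-sibilant sound.
The plural suffix surfaces as /ɪz/ after sibilants, /s/ after other voiceless consonants, and /z/ after other voiced sounds.
So the plural -s on *bird* is pronounced /z/.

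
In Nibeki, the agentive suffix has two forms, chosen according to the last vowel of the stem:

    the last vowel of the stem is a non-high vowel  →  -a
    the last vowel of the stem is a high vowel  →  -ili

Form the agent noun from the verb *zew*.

zewa

The last vowel of *zew* is /e/, which is a non-high vowel, so the suffix is -a, giving *zewa*.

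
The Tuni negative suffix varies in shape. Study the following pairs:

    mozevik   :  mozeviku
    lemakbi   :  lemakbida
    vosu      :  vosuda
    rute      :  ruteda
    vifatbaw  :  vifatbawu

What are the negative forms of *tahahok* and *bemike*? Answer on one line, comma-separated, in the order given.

tahahoku, bemikeda

The suffix is conditioned by the final sound: -u when the stem ends in a consonant (*mozevik*, *vifatbaw*); -da when the stem ends in a vowel (*lemakbi*, *vosu*, *rute*).
Since the final sound of *tahahok* is /k/ (a consonant), it takes -u, giving *tahahoku*.
*bemike* — final sound /e/ (a vowel) → -da → *bemikeda*.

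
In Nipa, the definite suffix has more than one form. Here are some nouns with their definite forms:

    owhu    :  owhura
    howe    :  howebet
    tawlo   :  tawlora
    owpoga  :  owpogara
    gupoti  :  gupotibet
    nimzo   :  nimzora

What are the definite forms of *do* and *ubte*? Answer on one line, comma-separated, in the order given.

dora, ubtebet

Looking at the last vowel of each stem: -bet when the last vowel of the stem is a front vowel (*howe*, *gupoti*); -ra when the last vowel of the stem is a back vowel (*owhu*, *tawlo*, *owpoga*, *nimzo*).
Since the last vowel of *do* is /o/ (a back vowel), it takes -ra, giving *dora*.
Since the last vowel of *ubte* is /e/ (a front vowel), it takes -bet, giving *ubtebet*.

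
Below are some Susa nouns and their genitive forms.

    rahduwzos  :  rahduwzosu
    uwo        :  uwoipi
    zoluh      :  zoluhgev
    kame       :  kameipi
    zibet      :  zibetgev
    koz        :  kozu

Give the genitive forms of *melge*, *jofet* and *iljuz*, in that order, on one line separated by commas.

melgeipi, jofetgev, iljuzu

The alternation tracks the final sound of the stem — -u when the stem ends in a sibilant (*rahduwzos*, *koz*); -gev when the stem ends in a non-sibilant consonant (*zoluh*, *zibet*); -ipi when the stem ends in a vowel (*uwo*, *kame*).
*melge* — final sound /e/ (a vowel) → -ipi → *melgeipi*.
*jofet*: final sound = /t/, a non-sibilant consonant → -gev → *jofetgev*.
*iljuz* — final sound /z/ (a sibilant) → -u → *iljuzu*.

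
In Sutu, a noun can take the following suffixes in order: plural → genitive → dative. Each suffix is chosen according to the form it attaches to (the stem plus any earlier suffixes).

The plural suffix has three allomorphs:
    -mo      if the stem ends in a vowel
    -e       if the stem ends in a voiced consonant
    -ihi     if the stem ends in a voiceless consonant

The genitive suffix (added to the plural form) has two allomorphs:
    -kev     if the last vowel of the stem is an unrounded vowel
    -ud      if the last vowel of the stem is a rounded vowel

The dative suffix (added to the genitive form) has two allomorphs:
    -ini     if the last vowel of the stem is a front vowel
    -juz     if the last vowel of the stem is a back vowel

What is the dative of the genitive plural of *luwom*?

luwomekevini

The final sound of *luwom* is /m/, which is a voiced consonant, so the plural suffix is -e, giving *luwome*.
The last vowel of the plural form *luwome* is /e/, which is an unrounded vowel, so the genitive suffix is -kev, giving *luwomekev*.
The genitive form *luwomekev*: last vowel = /e/, a front vowel → -ini → *luwomekevini*.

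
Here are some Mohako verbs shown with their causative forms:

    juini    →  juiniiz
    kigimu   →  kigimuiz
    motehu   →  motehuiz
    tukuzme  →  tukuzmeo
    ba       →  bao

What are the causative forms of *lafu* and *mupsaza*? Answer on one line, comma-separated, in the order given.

lafuiz, mupsazao

The suffix is conditioned by the last vowel: -iz when the last vowel of the stem is a high vowel (*juini*, *kigimu*, *motehu*); -o when the last vowel of the stem is a non-high vowel (*tukuzme*, *ba*).
Since the last vowel of *lafu* is /u/ (a high vowel), it takes -iz, giving *lafuiz*.
Since the last vowel of *mupsaza* is /a/ (a non-high vowel), it takes -o, giving *mupsazao*.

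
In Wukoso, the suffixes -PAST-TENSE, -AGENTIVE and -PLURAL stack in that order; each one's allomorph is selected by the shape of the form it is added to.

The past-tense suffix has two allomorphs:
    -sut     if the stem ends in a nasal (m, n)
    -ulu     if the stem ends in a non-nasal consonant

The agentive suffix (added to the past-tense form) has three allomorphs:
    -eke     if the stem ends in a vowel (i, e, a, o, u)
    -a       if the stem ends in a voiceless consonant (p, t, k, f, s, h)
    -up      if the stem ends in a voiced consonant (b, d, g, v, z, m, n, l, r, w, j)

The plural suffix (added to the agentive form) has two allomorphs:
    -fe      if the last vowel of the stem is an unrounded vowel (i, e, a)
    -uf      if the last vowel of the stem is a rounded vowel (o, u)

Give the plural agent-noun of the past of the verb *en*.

Since the final consonant of *en* is /n/ (a nasal), it takes -sut, giving *ensut*.
The past-tense form *ensut* — final sound /t/ (a voiceless consonant) → -a → *ensuta*.
The last vowel of the agentive form *ensuta* is /a/, which is an unrounded vowel, so the plural suffix is -fe, giving *ensutafe*.

ensutafe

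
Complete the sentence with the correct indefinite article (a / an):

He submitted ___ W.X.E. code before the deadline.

a

The indefinite article is chosen by the initial *sound* of the following word, not its spelling.
The initialism *W.X.E.* is read letter by letter; the first letter, W, is pronounced /ˈdʌbəl.juː/, which begins with a consonant sound.
So the article is *a*: He submitted a W.X.E. code before the deadline.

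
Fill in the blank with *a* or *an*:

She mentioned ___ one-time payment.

a

The indefinite article is chosen by the initial *sound* of the following word, not its spelling.
*one-time* begins with the sound /wʌ/ (*one* pronounced /wʌn/) — a consonant sound.
So the article is *a*: She mentioned a one-time payment.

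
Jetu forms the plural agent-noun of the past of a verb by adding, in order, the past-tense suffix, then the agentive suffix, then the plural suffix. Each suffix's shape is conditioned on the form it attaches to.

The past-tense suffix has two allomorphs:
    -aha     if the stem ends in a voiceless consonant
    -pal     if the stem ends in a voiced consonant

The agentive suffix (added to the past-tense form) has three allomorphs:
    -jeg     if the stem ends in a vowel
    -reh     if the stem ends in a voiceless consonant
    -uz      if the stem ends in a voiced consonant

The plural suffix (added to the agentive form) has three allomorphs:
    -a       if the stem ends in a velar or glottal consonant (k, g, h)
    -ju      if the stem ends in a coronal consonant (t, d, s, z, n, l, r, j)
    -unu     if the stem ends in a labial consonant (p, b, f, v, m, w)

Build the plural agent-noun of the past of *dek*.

dekahajega

Since the final consonant of *dek* is /k/ (voiceless), it takes -aha, giving *dekaha*.
The final sound of the past-tense form *dekaha* is /a/, which is a vowel, so the agentive suffix is -jeg, giving *dekahajeg*.
Since the final consonant of the agentive form *dekahajeg* is /g/ (velar/glottal), it takes -a, giving *dekahajega*.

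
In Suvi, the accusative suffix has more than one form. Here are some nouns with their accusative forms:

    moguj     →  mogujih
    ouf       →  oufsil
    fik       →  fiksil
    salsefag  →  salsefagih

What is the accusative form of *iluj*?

ilujih

The pattern is voicing of the final consonant: -sil when the stem ends in a voiceless consonant (*ouf*, *fik*); -ih when the stem ends in a voiced consonant (*moguj*, *salsefag*).
The final consonant of *iluj* is /j/, which is voiced, so the suffix is -ih, giving *ilujih*.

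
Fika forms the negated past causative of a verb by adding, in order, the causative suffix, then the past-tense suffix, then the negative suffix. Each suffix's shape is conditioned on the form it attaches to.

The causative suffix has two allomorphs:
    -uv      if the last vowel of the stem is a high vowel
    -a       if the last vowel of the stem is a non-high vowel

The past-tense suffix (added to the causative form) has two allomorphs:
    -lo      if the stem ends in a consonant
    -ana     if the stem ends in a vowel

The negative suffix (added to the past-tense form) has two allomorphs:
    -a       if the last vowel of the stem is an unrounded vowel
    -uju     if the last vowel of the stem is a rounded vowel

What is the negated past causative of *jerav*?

Since the last vowel of *jerav* is /a/ (a non-high vowel), it takes -a, giving *jerava*.
Since the final sound of the causative form *jerava* is /a/ (a vowel), it takes -ana, giving *jeravaana*.
The past-tense form *jeravaana*: last vowel = /a/, an unrounded vowel → -a → *jeravaanaa*.

jeravaanaa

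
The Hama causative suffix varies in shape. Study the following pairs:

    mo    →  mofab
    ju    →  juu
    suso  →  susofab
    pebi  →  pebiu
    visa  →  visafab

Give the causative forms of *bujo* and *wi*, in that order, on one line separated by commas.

The alternation tracks the last vowel of the stem — -u when the last vowel of the stem is a high vowel (*ju*, *pebi*); -fab when the last vowel of the stem is a non-high vowel (*mo*, *suso*, *visa*).
*bujo*: last vowel = /o/, a non-high vowel → -fab → *bujofab*.
Since the last vowel of *wi* is /i/ (a high vowel), it takes -u, giving *wiu*.

bujofab, wiu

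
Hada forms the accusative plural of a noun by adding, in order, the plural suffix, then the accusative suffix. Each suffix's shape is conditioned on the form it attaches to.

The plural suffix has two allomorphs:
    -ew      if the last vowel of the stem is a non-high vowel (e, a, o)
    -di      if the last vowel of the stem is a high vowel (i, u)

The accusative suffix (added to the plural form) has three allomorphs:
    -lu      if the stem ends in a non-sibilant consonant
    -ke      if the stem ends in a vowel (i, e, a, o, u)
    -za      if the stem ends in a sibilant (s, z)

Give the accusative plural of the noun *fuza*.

fuzaewlu

The last vowel of *fuza* is /a/, which is a non-high vowel, so the plural suffix is -ew, giving *fuzaew*.
Since the final sound of the plural form *fuzaew* is /w/ (a non-sibilant consonant), it takes -lu, giving *fuzaewlu*.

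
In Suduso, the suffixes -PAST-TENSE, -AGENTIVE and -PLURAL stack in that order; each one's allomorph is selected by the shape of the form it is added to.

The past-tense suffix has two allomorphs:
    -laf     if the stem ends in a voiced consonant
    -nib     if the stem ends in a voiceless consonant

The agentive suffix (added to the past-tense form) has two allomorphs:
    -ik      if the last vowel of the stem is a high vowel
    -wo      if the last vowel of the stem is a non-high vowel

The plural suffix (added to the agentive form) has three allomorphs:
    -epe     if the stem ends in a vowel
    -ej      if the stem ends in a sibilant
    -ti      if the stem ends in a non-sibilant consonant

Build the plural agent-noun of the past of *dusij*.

The final consonant of *dusij* is /j/, which is voiced, so the past-tense suffix is -laf, giving *dusijlaf*.
The last vowel of the past-tense form *dusijlaf* is /a/, which is a non-high vowel, so the agentive suffix is -wo, giving *dusijlafwo*.
The agentive form *dusijlafwo* — final sound /o/ (a vowel) → -epe → *dusijlafwoepe*.

dusijlafwoepe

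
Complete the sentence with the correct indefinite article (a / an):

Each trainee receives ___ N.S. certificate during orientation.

an

The indefinite article is chosen by the initial *sound* of the following word, not its spelling.
The initialism *N.S.* is read letter by letter; the first letter, N, is pronounced /ɛn/, which begins with a vowel sound.
So the article is *an*: Each trainee receives an N.S. certificate during orientation.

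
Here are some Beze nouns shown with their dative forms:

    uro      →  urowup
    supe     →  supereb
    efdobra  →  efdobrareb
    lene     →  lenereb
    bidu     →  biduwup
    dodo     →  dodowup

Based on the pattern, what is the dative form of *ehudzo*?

ehudzowup

The pattern is rounding harmony: -wup when the last vowel of the stem is a rounded vowel (*uro*, *bidu*, *dodo*); -reb when the last vowel of the stem is an unrounded vowel (*supe*, *efdobra*, *lene*).
The last vowel of *ehudzo* is /o/, which is a rounded vowel, so the suffix is -wup, giving *ehudzowup*.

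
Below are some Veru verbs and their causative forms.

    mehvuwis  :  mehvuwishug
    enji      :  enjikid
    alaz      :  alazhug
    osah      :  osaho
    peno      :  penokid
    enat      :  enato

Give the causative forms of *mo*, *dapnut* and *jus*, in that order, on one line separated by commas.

mokid, dapnuto, jushug

The pattern is sibilance of the final sound: -hug when the stem ends in a sibilant (*mehvuwis*, *alaz*); -o when the stem ends in a non-sibilant consonant (*osah*, *enat*); -kid when the stem ends in a vowel (*enji*, *peno*).
*mo*: final sound = /o/, a vowel → -kid → *mokid*.
The final sound of *dapnut* is /t/, which is a non-sibilant consonant, so the suffix is -o, giving *dapnuto*.
*jus* — final sound /s/ (a sibilant) → -hug → *jushug*.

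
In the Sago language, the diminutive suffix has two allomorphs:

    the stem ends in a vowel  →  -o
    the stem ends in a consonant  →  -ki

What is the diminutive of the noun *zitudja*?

zitudjao

The final sound of *zitudja* is /a/, which is a vowel, so the suffix is -o, giving *zitudjao*.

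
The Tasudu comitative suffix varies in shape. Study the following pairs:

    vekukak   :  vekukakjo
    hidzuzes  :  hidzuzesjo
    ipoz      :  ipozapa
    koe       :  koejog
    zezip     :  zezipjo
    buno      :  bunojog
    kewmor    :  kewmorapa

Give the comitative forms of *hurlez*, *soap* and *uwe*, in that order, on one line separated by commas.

Looking at the final sound of each stem: -jo when the stem ends in a voiceless consonant (*vekukak*, *hidzuzes*, *zezip*); -apa when the stem ends in a voiced consonant (*ipoz*, *kewmor*); -jog when the stem ends in a vowel (*koe*, *buno*).
Since the final sound of *hurlez* is /z/ (a voiced consonant), it takes -apa, giving *hurlezapa*.
*soap*: final sound = /p/, a voiceless consonant → -jo → *soapjo*.
Since the final sound of *uwe* is /e/ (a vowel), it takes -jog, giving *uwejog*.

hurlezapa, soapjo, uwejog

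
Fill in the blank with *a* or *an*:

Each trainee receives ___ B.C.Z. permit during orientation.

The indefinite article is chosen by the initial *sound* of the following word, not its spelling.
The initialism *B.C.Z.* is read letter by letter; the first letter, B, is pronounced /biː/, which begins with a consonant sound.
So the article is *a*: Each trainee receives a B.C.Z. permit during orientation.

a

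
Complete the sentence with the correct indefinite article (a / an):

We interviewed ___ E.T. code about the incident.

an

The indefinite article is chosen by the initial *sound* of the following word, not its spelling.
The initialism *E.T.* is read letter by letter; the first letter, E, is pronounced /iː/, which begins with a vowel sound.
So the article is *an*: We interviewed an E.T. code about the incident.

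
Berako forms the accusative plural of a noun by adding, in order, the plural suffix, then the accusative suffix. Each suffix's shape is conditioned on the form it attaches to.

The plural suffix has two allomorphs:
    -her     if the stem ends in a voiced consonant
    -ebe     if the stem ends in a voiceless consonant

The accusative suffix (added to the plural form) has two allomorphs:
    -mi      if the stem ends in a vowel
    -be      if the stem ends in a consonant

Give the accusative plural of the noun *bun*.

bunherbe

*bun*: final consonant = /n/, voiced → -her → *bunher*.
The plural form *bunher*: final sound = /r/, a consonant → -be → *bunherbe*.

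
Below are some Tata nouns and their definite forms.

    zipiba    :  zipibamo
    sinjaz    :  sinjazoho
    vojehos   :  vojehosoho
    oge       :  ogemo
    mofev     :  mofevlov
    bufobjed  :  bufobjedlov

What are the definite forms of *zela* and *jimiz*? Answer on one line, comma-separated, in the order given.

The suffix is conditioned by the final sound: -oho when the stem ends in a sibilant (*sinjaz*, *vojehos*); -lov when the stem ends in a non-sibilant consonant (*mofev*, *bufobjed*); -mo when the stem ends in a vowel (*zipiba*, *oge*).
Since the final sound of *zela* is /a/ (a vowel), it takes -mo, giving *zelamo*.
Since the final sound of *jimiz* is /z/ (a sibilant), it takes -oho, giving *jimizoho*.

zelamo, jimizoho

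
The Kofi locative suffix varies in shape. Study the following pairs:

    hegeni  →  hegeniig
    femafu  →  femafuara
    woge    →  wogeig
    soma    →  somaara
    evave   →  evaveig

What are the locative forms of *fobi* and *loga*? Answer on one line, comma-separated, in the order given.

fobiig, logaara

Looking at the last vowel of each stem: -ig when the last vowel of the stem is a front vowel (*hegeni*, *woge*, *evave*); -ara when the last vowel of the stem is a back vowel (*femafu*, *soma*).
The last vowel of *fobi* is /i/, which is a front vowel, so the suffix is -ig, giving *fobiig*.
Since the last vowel of *loga* is /a/ (a back vowel), it takes -ara, giving *logaara*.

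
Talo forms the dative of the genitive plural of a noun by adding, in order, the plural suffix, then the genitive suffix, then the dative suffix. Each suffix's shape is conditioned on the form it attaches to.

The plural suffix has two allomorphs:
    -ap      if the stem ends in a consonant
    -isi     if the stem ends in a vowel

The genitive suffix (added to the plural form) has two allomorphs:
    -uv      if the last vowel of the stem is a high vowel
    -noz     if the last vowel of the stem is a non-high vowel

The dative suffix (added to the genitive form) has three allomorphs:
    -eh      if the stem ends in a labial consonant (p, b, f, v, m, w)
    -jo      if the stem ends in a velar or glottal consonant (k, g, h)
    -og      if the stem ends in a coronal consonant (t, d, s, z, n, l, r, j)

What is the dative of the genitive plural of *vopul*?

*vopul*: final sound = /l/, a consonant → -ap → *vopulap*.
The plural form *vopulap*: last vowel = /a/, a non-high vowel → -noz → *vopulapnoz*.
The final consonant of the genitive form *vopulapnoz* is /z/, which is coronal, so the dative suffix is -og, giving *vopulapnozog*.

vopulapnozog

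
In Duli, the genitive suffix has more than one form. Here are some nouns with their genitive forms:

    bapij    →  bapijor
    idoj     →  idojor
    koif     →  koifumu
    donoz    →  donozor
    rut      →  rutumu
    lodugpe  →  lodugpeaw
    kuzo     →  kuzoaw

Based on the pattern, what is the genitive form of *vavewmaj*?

vavewmajor

Looking at the final sound of each stem: -umu when the stem ends in a voiceless consonant (*koif*, *rut*); -or when the stem ends in a voiced consonant (*bapij*, *idoj*, *donoz*); -aw when the stem ends in a vowel (*lodugpe*, *kuzo*).
The final sound of *vavewmaj* is /j/, which is a voiced consonant, so the suffix is -or, giving *vavewmajor*.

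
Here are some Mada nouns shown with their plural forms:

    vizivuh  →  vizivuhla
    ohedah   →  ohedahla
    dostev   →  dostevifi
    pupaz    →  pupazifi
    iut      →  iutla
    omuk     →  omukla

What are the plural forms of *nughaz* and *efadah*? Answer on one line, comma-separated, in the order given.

nughazifi, efadahla

The suffix is conditioned by the final consonant: -la when the stem ends in a voiceless consonant (*vizivuh*, *ohedah*, *iut*, *omuk*); -ifi when the stem ends in a voiced consonant (*dostev*, *pupaz*).
*nughaz*: final consonant = /z/, voiced → -ifi → *nughazifi*.
Since the final consonant of *efadah* is /h/ (voiceless), it takes -la, giving *efadahla*.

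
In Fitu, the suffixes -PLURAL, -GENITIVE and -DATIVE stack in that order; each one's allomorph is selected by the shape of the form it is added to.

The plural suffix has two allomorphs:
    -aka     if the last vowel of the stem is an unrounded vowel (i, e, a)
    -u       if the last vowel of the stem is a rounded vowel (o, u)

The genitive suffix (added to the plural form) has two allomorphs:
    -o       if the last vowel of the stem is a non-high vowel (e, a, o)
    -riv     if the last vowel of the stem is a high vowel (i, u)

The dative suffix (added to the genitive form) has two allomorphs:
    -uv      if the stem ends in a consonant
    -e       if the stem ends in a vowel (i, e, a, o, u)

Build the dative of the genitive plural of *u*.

*u*: last vowel = /u/, a rounded vowel → -u → *uu*.
The plural form *uu*: last vowel = /u/, a high vowel → -riv → *uuriv*.
Since the final sound of the genitive form *uuriv* is /v/ (a consonant), it takes -uv, giving *uurivuv*.

uurivuv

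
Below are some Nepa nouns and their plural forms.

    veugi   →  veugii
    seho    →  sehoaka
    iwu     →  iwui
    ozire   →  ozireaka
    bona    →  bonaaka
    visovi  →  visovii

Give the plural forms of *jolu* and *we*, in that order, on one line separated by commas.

The suffix is conditioned by the last vowel: -i when the last vowel of the stem is a high vowel (*veugi*, *iwu*, *visovi*); -aka when the last vowel of the stem is a non-high vowel (*seho*, *ozire*, *bona*).
*jolu*: last vowel = /u/, a high vowel → -i → *jolui*.
Since the last vowel of *we* is /e/ (a non-high vowel), it takes -aka, giving *weaka*.

jolui, weaka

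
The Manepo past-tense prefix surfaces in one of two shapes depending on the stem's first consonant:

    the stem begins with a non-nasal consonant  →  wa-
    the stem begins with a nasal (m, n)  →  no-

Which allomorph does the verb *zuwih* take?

wa-

Since the first consonant of *zuwih* is /z/ (non-nasal), it takes wa-.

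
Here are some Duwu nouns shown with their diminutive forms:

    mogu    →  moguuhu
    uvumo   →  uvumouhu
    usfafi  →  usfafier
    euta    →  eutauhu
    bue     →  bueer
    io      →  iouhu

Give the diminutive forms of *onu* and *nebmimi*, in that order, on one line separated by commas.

onuuhu, nebmimier

The suffix is conditioned by the last vowel: -er when the last vowel of the stem is a front vowel (*usfafi*, *bue*); -uhu when the last vowel of the stem is a back vowel (*mogu*, *uvumo*, *euta*, *io*).
The last vowel of *onu* is /u/, which is a back vowel, so the suffix is -uhu, giving *onuuhu*.
The last vowel of *nebmimi* is /i/, which is a front vowel, so the suffix is -er, giving *nebmimier*.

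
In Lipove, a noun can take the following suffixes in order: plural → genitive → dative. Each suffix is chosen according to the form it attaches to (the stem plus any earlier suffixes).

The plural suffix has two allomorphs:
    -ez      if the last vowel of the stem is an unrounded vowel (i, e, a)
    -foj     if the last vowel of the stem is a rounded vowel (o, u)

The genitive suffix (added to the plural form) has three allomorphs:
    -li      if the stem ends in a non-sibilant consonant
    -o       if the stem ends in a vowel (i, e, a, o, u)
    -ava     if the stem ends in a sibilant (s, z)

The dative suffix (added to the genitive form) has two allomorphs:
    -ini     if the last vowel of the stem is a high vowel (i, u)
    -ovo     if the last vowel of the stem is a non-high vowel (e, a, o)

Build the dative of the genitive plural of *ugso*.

Since the last vowel of *ugso* is /o/ (a rounded vowel), it takes -foj, giving *ugsofoj*.
The plural form *ugsofoj*: final sound = /j/, a non-sibilant consonant → -li → *ugsofojli*.
The last vowel of the genitive form *ugsofojli* is /i/, which is a high vowel, so the dative suffix is -ini, giving *ugsofojliini*.

ugsofojliini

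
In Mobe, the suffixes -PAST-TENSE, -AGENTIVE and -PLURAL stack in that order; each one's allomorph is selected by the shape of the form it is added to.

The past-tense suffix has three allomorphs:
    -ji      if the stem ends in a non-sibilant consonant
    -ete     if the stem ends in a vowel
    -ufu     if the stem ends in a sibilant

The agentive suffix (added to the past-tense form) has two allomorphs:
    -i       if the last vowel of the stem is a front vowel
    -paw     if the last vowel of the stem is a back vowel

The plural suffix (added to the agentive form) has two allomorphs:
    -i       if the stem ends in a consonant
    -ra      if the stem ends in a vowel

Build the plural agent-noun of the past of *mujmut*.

Since the final sound of *mujmut* is /t/ (a non-sibilant consonant), it takes -ji, giving *mujmutji*.
The last vowel of the past-tense form *mujmutji* is /i/, which is a front vowel, so the agentive suffix is -i, giving *mujmutjii*.
The agentive form *mujmutjii*: final sound = /i/, a vowel → -ra → *mujmutjiira*.

mujmutjiira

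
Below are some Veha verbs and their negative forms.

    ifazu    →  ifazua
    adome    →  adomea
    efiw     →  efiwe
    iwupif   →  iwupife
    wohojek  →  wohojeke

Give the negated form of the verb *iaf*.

iafe

The pattern is consonant vs. vowel: -e when the stem ends in a consonant (*efiw*, *iwupif*, *wohojek*); -a when the stem ends in a vowel (*ifazu*, *adome*).
*iaf*: final sound = /f/, a consonant → -e → *iafe*.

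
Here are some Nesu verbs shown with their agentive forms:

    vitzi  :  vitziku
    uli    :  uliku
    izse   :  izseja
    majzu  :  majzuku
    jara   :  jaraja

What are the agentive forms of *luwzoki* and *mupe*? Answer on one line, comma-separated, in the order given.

The alternation tracks the last vowel of the stem — -ku when the last vowel of the stem is a high vowel (*vitzi*, *uli*, *majzu*); -ja when the last vowel of the stem is a non-high vowel (*izse*, *jara*).
Since the last vowel of *luwzoki* is /i/ (a high vowel), it takes -ku, giving *luwzokiku*.
*mupe*: last vowel = /e/, a non-high vowel → -ja → *mupeja*.

luwzokiku, mupeja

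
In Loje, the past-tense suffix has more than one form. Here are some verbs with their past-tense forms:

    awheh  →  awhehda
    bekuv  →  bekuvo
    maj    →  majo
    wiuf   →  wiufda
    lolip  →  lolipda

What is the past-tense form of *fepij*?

The suffix is conditioned by the final consonant: -da when the stem ends in a voiceless consonant (*awheh*, *wiuf*, *lolip*); -o when the stem ends in a voiced consonant (*bekuv*, *maj*).
The final consonant of *fepij* is /j/, which is voiced, so the suffix is -o, giving *fepijo*.

fepijo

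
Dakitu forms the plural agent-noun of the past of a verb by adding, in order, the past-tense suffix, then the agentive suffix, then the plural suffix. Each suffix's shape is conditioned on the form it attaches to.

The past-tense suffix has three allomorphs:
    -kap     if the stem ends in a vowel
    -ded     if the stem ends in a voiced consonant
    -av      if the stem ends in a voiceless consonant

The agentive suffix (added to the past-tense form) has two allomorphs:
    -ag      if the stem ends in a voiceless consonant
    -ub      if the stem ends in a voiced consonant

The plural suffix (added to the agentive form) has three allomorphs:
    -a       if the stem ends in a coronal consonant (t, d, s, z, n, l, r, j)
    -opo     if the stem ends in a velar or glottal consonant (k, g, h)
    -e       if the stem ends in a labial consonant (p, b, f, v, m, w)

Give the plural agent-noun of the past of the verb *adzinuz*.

*adzinuz*: final sound = /z/, a voiced consonant → -ded → *adzinuzded*.
The past-tense form *adzinuzded*: final consonant = /d/, voiced → -ub → *adzinuzdedub*.
The agentive form *adzinuzdedub* — final consonant /b/ (labial) → -e → *adzinuzdedube*.

adzinuzdedube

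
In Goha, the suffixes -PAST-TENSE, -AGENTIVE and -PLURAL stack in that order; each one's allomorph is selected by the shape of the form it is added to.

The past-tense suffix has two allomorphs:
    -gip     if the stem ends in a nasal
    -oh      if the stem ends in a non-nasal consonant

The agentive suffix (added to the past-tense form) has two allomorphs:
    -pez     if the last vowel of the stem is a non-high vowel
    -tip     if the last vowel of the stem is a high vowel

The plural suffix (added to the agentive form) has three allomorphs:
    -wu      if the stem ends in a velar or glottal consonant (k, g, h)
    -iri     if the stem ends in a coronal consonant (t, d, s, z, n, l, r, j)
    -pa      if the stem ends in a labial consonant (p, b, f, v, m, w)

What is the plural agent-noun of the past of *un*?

ungiptippa

*un* — final consonant /n/ (a nasal) → -gip → *ungip*.
The past-tense form *ungip*: last vowel = /i/, a high vowel → -tip → *ungiptip*.
The final consonant of the agentive form *ungiptip* is /p/, which is labial, so the plural suffix is -pa, giving *ungiptippa*.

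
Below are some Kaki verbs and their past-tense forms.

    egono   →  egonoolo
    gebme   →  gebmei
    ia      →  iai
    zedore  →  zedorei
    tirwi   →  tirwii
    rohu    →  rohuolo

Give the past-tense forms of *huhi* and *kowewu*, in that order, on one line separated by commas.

The alternation tracks the last vowel of the stem — -olo when the last vowel of the stem is a rounded vowel (*egono*, *rohu*); -i when the last vowel of the stem is an unrounded vowel (*gebme*, *ia*, *zedore*, *tirwi*).
*huhi*: last vowel = /i/, an unrounded vowel → -i → *huhii*.
*kowewu*: last vowel = /u/, a rounded vowel → -olo → *kowewuolo*.

huhii, kowewuolo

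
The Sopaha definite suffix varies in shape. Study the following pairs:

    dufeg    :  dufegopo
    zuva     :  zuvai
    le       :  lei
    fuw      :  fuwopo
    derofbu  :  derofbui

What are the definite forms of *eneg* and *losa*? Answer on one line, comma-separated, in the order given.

The alternation tracks the final sound of the stem — -opo when the stem ends in a consonant (*dufeg*, *fuw*); -i when the stem ends in a vowel (*zuva*, *le*, *derofbu*).
*eneg* — final sound /g/ (a consonant) → -opo → *enegopo*.
The final sound of *losa* is /a/, which is a vowel, so the suffix is -i, giving *losai*.

enegopo, losai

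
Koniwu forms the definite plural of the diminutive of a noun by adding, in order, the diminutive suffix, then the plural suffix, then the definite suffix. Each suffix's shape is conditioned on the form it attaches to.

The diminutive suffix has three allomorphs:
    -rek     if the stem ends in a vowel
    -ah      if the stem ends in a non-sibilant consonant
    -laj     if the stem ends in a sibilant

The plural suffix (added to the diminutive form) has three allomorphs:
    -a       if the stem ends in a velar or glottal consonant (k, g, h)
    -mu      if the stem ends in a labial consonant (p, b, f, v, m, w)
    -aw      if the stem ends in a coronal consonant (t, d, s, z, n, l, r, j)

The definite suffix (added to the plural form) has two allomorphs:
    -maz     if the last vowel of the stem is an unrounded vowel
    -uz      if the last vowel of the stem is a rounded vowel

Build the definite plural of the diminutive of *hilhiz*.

hilhizlajawmaz

Since the final sound of *hilhiz* is /z/ (a sibilant), it takes -laj, giving *hilhizlaj*.
The diminutive form *hilhizlaj*: final consonant = /j/, coronal → -aw → *hilhizlajaw*.
The plural form *hilhizlajaw*: last vowel = /a/, an unrounded vowel → -maz → *hilhizlajawmaz*.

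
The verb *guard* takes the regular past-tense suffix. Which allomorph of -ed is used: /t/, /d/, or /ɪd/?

The stem *guard* ends in /t/ or /d/.
The -ed suffix is realized as /ɪd/ after /t, d/; as /t/ after other voiceless consonants; and as /d/ after other voiced sounds.
So -ed on *guard* is pronounced /ɪd/.

/ɪd/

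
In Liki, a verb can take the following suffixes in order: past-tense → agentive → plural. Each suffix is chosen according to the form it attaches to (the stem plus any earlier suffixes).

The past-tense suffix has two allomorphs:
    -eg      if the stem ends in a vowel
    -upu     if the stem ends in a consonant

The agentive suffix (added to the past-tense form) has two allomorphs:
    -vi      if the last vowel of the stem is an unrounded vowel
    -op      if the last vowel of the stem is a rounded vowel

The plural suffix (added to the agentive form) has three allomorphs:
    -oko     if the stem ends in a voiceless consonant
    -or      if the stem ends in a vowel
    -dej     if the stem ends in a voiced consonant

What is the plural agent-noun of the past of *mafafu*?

mafafuegvior

*mafafu*: final sound = /u/, a vowel → -eg → *mafafueg*.
The past-tense form *mafafueg*: last vowel = /e/, an unrounded vowel → -vi → *mafafuegvi*.
The agentive form *mafafuegvi* — final sound /i/ (a vowel) → -or → *mafafuegvior*.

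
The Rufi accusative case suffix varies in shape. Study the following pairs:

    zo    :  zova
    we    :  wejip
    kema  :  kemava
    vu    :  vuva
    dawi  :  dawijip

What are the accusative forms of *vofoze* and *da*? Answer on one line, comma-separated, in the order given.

vofozejip, dava

The suffix is conditioned by the last vowel: -jip when the last vowel of the stem is a front vowel (*we*, *dawi*); -va when the last vowel of the stem is a back vowel (*zo*, *kema*, *vu*).
The last vowel of *vofoze* is /e/, which is a front vowel, so the suffix is -jip, giving *vofozejip*.
*da* — last vowel /a/ (a back vowel) → -va → *dava*.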